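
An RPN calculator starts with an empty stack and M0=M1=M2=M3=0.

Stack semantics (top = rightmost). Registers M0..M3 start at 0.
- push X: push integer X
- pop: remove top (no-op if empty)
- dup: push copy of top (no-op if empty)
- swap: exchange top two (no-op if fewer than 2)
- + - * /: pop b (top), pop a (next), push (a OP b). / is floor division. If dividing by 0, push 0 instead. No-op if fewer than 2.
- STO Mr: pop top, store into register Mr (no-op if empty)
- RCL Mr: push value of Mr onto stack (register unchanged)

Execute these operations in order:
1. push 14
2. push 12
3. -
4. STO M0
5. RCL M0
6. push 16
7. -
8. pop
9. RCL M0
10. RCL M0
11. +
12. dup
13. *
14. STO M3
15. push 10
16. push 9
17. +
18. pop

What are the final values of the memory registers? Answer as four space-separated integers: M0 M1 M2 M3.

Answer: 2 0 0 16

Derivation:
After op 1 (push 14): stack=[14] mem=[0,0,0,0]
After op 2 (push 12): stack=[14,12] mem=[0,0,0,0]
After op 3 (-): stack=[2] mem=[0,0,0,0]
After op 4 (STO M0): stack=[empty] mem=[2,0,0,0]
After op 5 (RCL M0): stack=[2] mem=[2,0,0,0]
After op 6 (push 16): stack=[2,16] mem=[2,0,0,0]
After op 7 (-): stack=[-14] mem=[2,0,0,0]
After op 8 (pop): stack=[empty] mem=[2,0,0,0]
After op 9 (RCL M0): stack=[2] mem=[2,0,0,0]
After op 10 (RCL M0): stack=[2,2] mem=[2,0,0,0]
After op 11 (+): stack=[4] mem=[2,0,0,0]
After op 12 (dup): stack=[4,4] mem=[2,0,0,0]
After op 13 (*): stack=[16] mem=[2,0,0,0]
After op 14 (STO M3): stack=[empty] mem=[2,0,0,16]
After op 15 (push 10): stack=[10] mem=[2,0,0,16]
After op 16 (push 9): stack=[10,9] mem=[2,0,0,16]
After op 17 (+): stack=[19] mem=[2,0,0,16]
After op 18 (pop): stack=[empty] mem=[2,0,0,16]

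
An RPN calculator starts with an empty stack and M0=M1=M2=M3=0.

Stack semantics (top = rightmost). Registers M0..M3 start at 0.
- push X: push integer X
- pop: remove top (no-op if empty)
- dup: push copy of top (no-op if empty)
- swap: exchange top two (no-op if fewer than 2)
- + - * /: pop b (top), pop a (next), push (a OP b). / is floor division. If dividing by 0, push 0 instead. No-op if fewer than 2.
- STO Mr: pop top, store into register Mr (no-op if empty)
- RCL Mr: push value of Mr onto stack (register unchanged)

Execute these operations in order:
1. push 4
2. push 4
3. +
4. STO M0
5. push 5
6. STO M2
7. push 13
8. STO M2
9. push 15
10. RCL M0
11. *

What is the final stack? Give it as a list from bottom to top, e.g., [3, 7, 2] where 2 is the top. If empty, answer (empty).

After op 1 (push 4): stack=[4] mem=[0,0,0,0]
After op 2 (push 4): stack=[4,4] mem=[0,0,0,0]
After op 3 (+): stack=[8] mem=[0,0,0,0]
After op 4 (STO M0): stack=[empty] mem=[8,0,0,0]
After op 5 (push 5): stack=[5] mem=[8,0,0,0]
After op 6 (STO M2): stack=[empty] mem=[8,0,5,0]
After op 7 (push 13): stack=[13] mem=[8,0,5,0]
After op 8 (STO M2): stack=[empty] mem=[8,0,13,0]
After op 9 (push 15): stack=[15] mem=[8,0,13,0]
After op 10 (RCL M0): stack=[15,8] mem=[8,0,13,0]
After op 11 (*): stack=[120] mem=[8,0,13,0]

Answer: [120]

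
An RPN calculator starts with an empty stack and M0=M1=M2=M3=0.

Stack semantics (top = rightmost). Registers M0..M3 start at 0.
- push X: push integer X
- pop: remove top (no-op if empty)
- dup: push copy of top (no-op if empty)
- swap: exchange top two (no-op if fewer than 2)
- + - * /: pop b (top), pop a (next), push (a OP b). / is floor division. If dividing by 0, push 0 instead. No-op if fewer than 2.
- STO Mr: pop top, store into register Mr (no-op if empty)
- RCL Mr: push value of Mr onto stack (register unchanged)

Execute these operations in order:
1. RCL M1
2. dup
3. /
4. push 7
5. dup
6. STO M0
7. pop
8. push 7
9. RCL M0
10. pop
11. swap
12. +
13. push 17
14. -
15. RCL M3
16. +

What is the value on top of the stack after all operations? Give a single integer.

Answer: -10

Derivation:
After op 1 (RCL M1): stack=[0] mem=[0,0,0,0]
After op 2 (dup): stack=[0,0] mem=[0,0,0,0]
After op 3 (/): stack=[0] mem=[0,0,0,0]
After op 4 (push 7): stack=[0,7] mem=[0,0,0,0]
After op 5 (dup): stack=[0,7,7] mem=[0,0,0,0]
After op 6 (STO M0): stack=[0,7] mem=[7,0,0,0]
After op 7 (pop): stack=[0] mem=[7,0,0,0]
After op 8 (push 7): stack=[0,7] mem=[7,0,0,0]
After op 9 (RCL M0): stack=[0,7,7] mem=[7,0,0,0]
After op 10 (pop): stack=[0,7] mem=[7,0,0,0]
After op 11 (swap): stack=[7,0] mem=[7,0,0,0]
After op 12 (+): stack=[7] mem=[7,0,0,0]
After op 13 (push 17): stack=[7,17] mem=[7,0,0,0]
After op 14 (-): stack=[-10] mem=[7,0,0,0]
After op 15 (RCL M3): stack=[-10,0] mem=[7,0,0,0]
After op 16 (+): stack=[-10] mem=[7,0,0,0]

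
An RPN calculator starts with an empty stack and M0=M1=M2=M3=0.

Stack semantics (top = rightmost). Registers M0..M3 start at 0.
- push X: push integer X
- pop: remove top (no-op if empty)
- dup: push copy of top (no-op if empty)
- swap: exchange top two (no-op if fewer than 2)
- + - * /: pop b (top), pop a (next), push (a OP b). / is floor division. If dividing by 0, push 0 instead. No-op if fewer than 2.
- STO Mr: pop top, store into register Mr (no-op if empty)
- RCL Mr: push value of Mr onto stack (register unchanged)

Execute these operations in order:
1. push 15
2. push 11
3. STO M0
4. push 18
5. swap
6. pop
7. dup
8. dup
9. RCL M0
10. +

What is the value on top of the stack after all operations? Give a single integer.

Answer: 29

Derivation:
After op 1 (push 15): stack=[15] mem=[0,0,0,0]
After op 2 (push 11): stack=[15,11] mem=[0,0,0,0]
After op 3 (STO M0): stack=[15] mem=[11,0,0,0]
After op 4 (push 18): stack=[15,18] mem=[11,0,0,0]
After op 5 (swap): stack=[18,15] mem=[11,0,0,0]
After op 6 (pop): stack=[18] mem=[11,0,0,0]
After op 7 (dup): stack=[18,18] mem=[11,0,0,0]
After op 8 (dup): stack=[18,18,18] mem=[11,0,0,0]
After op 9 (RCL M0): stack=[18,18,18,11] mem=[11,0,0,0]
After op 10 (+): stack=[18,18,29] mem=[11,0,0,0]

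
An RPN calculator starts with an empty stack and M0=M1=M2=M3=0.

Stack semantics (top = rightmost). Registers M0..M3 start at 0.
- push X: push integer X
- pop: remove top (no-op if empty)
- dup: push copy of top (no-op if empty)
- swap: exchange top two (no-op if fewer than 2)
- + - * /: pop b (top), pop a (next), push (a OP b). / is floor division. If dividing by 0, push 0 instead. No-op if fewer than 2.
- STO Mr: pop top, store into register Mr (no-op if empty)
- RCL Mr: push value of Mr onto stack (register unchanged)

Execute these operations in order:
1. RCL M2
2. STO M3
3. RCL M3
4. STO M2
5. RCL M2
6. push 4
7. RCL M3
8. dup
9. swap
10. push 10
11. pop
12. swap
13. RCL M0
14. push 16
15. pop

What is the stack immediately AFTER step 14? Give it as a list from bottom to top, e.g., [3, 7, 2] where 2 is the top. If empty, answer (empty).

After op 1 (RCL M2): stack=[0] mem=[0,0,0,0]
After op 2 (STO M3): stack=[empty] mem=[0,0,0,0]
After op 3 (RCL M3): stack=[0] mem=[0,0,0,0]
After op 4 (STO M2): stack=[empty] mem=[0,0,0,0]
After op 5 (RCL M2): stack=[0] mem=[0,0,0,0]
After op 6 (push 4): stack=[0,4] mem=[0,0,0,0]
After op 7 (RCL M3): stack=[0,4,0] mem=[0,0,0,0]
After op 8 (dup): stack=[0,4,0,0] mem=[0,0,0,0]
After op 9 (swap): stack=[0,4,0,0] mem=[0,0,0,0]
After op 10 (push 10): stack=[0,4,0,0,10] mem=[0,0,0,0]
After op 11 (pop): stack=[0,4,0,0] mem=[0,0,0,0]
After op 12 (swap): stack=[0,4,0,0] mem=[0,0,0,0]
After op 13 (RCL M0): stack=[0,4,0,0,0] mem=[0,0,0,0]
After op 14 (push 16): stack=[0,4,0,0,0,16] mem=[0,0,0,0]

[0, 4, 0, 0, 0, 16]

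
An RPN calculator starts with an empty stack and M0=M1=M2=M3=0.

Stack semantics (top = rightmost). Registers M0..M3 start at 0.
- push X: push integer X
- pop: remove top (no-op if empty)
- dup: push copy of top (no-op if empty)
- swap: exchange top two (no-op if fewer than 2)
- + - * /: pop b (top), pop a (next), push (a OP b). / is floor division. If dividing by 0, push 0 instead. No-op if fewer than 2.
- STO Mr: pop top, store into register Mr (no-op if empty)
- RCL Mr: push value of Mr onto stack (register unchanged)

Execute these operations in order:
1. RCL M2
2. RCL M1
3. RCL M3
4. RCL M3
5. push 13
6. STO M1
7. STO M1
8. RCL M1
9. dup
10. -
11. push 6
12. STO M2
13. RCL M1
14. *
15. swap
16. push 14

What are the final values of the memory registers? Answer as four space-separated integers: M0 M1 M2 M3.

Answer: 0 0 6 0

Derivation:
After op 1 (RCL M2): stack=[0] mem=[0,0,0,0]
After op 2 (RCL M1): stack=[0,0] mem=[0,0,0,0]
After op 3 (RCL M3): stack=[0,0,0] mem=[0,0,0,0]
After op 4 (RCL M3): stack=[0,0,0,0] mem=[0,0,0,0]
After op 5 (push 13): stack=[0,0,0,0,13] mem=[0,0,0,0]
After op 6 (STO M1): stack=[0,0,0,0] mem=[0,13,0,0]
After op 7 (STO M1): stack=[0,0,0] mem=[0,0,0,0]
After op 8 (RCL M1): stack=[0,0,0,0] mem=[0,0,0,0]
After op 9 (dup): stack=[0,0,0,0,0] mem=[0,0,0,0]
After op 10 (-): stack=[0,0,0,0] mem=[0,0,0,0]
After op 11 (push 6): stack=[0,0,0,0,6] mem=[0,0,0,0]
After op 12 (STO M2): stack=[0,0,0,0] mem=[0,0,6,0]
After op 13 (RCL M1): stack=[0,0,0,0,0] mem=[0,0,6,0]
After op 14 (*): stack=[0,0,0,0] mem=[0,0,6,0]
After op 15 (swap): stack=[0,0,0,0] mem=[0,0,6,0]
After op 16 (push 14): stack=[0,0,0,0,14] mem=[0,0,6,0]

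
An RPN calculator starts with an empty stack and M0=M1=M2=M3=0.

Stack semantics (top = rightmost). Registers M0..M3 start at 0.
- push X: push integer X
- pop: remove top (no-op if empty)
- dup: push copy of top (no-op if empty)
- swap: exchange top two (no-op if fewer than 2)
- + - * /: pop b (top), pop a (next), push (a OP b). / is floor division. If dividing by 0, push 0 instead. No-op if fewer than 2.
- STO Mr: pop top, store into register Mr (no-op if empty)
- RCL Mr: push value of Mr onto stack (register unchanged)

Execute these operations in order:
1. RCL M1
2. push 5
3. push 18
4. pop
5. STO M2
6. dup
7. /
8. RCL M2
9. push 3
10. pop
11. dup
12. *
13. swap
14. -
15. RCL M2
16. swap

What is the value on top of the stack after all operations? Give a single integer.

Answer: 25

Derivation:
After op 1 (RCL M1): stack=[0] mem=[0,0,0,0]
After op 2 (push 5): stack=[0,5] mem=[0,0,0,0]
After op 3 (push 18): stack=[0,5,18] mem=[0,0,0,0]
After op 4 (pop): stack=[0,5] mem=[0,0,0,0]
After op 5 (STO M2): stack=[0] mem=[0,0,5,0]
After op 6 (dup): stack=[0,0] mem=[0,0,5,0]
After op 7 (/): stack=[0] mem=[0,0,5,0]
After op 8 (RCL M2): stack=[0,5] mem=[0,0,5,0]
After op 9 (push 3): stack=[0,5,3] mem=[0,0,5,0]
After op 10 (pop): stack=[0,5] mem=[0,0,5,0]
After op 11 (dup): stack=[0,5,5] mem=[0,0,5,0]
After op 12 (*): stack=[0,25] mem=[0,0,5,0]
After op 13 (swap): stack=[25,0] mem=[0,0,5,0]
After op 14 (-): stack=[25] mem=[0,0,5,0]
After op 15 (RCL M2): stack=[25,5] mem=[0,0,5,0]
After op 16 (swap): stack=[5,25] mem=[0,0,5,0]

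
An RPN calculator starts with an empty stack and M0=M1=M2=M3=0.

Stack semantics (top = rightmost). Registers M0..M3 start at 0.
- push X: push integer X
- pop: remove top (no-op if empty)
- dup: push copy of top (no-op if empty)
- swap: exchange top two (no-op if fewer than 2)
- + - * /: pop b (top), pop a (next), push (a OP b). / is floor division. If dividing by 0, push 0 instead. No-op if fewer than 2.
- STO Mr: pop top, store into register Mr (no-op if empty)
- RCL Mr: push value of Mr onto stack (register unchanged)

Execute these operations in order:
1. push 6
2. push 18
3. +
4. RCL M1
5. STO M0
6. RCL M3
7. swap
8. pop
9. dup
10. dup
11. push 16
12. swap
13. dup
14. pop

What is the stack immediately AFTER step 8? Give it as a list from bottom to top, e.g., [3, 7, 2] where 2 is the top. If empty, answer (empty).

After op 1 (push 6): stack=[6] mem=[0,0,0,0]
After op 2 (push 18): stack=[6,18] mem=[0,0,0,0]
After op 3 (+): stack=[24] mem=[0,0,0,0]
After op 4 (RCL M1): stack=[24,0] mem=[0,0,0,0]
After op 5 (STO M0): stack=[24] mem=[0,0,0,0]
After op 6 (RCL M3): stack=[24,0] mem=[0,0,0,0]
After op 7 (swap): stack=[0,24] mem=[0,0,0,0]
After op 8 (pop): stack=[0] mem=[0,0,0,0]

[0]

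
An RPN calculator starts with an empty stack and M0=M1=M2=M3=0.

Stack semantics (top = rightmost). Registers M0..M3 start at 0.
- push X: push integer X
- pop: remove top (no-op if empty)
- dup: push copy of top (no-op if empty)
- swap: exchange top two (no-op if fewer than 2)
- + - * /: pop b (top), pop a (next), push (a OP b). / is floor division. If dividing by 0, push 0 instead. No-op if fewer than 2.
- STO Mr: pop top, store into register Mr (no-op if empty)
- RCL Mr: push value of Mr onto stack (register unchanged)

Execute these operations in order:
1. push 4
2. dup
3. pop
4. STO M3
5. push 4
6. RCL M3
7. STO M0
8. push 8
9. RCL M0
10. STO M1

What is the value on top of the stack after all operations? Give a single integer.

Answer: 8

Derivation:
After op 1 (push 4): stack=[4] mem=[0,0,0,0]
After op 2 (dup): stack=[4,4] mem=[0,0,0,0]
After op 3 (pop): stack=[4] mem=[0,0,0,0]
After op 4 (STO M3): stack=[empty] mem=[0,0,0,4]
After op 5 (push 4): stack=[4] mem=[0,0,0,4]
After op 6 (RCL M3): stack=[4,4] mem=[0,0,0,4]
After op 7 (STO M0): stack=[4] mem=[4,0,0,4]
After op 8 (push 8): stack=[4,8] mem=[4,0,0,4]
After op 9 (RCL M0): stack=[4,8,4] mem=[4,0,0,4]
After op 10 (STO M1): stack=[4,8] mem=[4,4,0,4]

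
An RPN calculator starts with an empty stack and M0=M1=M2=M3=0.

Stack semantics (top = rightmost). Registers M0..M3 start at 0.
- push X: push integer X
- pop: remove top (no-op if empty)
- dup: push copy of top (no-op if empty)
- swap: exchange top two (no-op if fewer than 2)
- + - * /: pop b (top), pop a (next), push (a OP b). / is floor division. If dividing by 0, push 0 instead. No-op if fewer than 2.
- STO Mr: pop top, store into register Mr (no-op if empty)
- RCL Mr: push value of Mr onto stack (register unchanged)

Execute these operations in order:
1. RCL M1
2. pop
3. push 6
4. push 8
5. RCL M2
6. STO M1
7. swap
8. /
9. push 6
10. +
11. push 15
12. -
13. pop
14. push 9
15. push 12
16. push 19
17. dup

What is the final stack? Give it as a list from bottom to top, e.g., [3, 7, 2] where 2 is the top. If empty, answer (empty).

Answer: [9, 12, 19, 19]

Derivation:
After op 1 (RCL M1): stack=[0] mem=[0,0,0,0]
After op 2 (pop): stack=[empty] mem=[0,0,0,0]
After op 3 (push 6): stack=[6] mem=[0,0,0,0]
After op 4 (push 8): stack=[6,8] mem=[0,0,0,0]
After op 5 (RCL M2): stack=[6,8,0] mem=[0,0,0,0]
After op 6 (STO M1): stack=[6,8] mem=[0,0,0,0]
After op 7 (swap): stack=[8,6] mem=[0,0,0,0]
After op 8 (/): stack=[1] mem=[0,0,0,0]
After op 9 (push 6): stack=[1,6] mem=[0,0,0,0]
After op 10 (+): stack=[7] mem=[0,0,0,0]
After op 11 (push 15): stack=[7,15] mem=[0,0,0,0]
After op 12 (-): stack=[-8] mem=[0,0,0,0]
After op 13 (pop): stack=[empty] mem=[0,0,0,0]
After op 14 (push 9): stack=[9] mem=[0,0,0,0]
After op 15 (push 12): stack=[9,12] mem=[0,0,0,0]
After op 16 (push 19): stack=[9,12,19] mem=[0,0,0,0]
After op 17 (dup): stack=[9,12,19,19] mem=[0,0,0,0]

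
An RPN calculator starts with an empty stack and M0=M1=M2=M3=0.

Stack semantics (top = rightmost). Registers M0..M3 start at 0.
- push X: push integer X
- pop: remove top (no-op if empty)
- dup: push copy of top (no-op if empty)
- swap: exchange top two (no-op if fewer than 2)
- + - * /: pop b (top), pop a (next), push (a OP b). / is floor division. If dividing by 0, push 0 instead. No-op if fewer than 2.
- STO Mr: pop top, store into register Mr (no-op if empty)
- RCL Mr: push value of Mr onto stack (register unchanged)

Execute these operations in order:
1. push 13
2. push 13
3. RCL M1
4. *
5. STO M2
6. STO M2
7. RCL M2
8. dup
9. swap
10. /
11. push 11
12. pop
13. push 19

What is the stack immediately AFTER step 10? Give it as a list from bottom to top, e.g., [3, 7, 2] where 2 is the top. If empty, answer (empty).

After op 1 (push 13): stack=[13] mem=[0,0,0,0]
After op 2 (push 13): stack=[13,13] mem=[0,0,0,0]
After op 3 (RCL M1): stack=[13,13,0] mem=[0,0,0,0]
After op 4 (*): stack=[13,0] mem=[0,0,0,0]
After op 5 (STO M2): stack=[13] mem=[0,0,0,0]
After op 6 (STO M2): stack=[empty] mem=[0,0,13,0]
After op 7 (RCL M2): stack=[13] mem=[0,0,13,0]
After op 8 (dup): stack=[13,13] mem=[0,0,13,0]
After op 9 (swap): stack=[13,13] mem=[0,0,13,0]
After op 10 (/): stack=[1] mem=[0,0,13,0]

[1]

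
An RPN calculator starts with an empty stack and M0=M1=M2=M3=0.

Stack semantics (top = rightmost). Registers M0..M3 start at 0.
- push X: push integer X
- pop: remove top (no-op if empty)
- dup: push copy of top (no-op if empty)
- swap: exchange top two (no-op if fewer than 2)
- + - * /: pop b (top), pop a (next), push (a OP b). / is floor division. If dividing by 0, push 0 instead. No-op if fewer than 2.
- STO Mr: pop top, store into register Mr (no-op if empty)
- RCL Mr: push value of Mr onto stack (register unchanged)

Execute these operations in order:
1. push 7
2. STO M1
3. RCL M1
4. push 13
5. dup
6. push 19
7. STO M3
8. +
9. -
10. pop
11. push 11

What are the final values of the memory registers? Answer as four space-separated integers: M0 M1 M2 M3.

Answer: 0 7 0 19

Derivation:
After op 1 (push 7): stack=[7] mem=[0,0,0,0]
After op 2 (STO M1): stack=[empty] mem=[0,7,0,0]
After op 3 (RCL M1): stack=[7] mem=[0,7,0,0]
After op 4 (push 13): stack=[7,13] mem=[0,7,0,0]
After op 5 (dup): stack=[7,13,13] mem=[0,7,0,0]
After op 6 (push 19): stack=[7,13,13,19] mem=[0,7,0,0]
After op 7 (STO M3): stack=[7,13,13] mem=[0,7,0,19]
After op 8 (+): stack=[7,26] mem=[0,7,0,19]
After op 9 (-): stack=[-19] mem=[0,7,0,19]
After op 10 (pop): stack=[empty] mem=[0,7,0,19]
After op 11 (push 11): stack=[11] mem=[0,7,0,19]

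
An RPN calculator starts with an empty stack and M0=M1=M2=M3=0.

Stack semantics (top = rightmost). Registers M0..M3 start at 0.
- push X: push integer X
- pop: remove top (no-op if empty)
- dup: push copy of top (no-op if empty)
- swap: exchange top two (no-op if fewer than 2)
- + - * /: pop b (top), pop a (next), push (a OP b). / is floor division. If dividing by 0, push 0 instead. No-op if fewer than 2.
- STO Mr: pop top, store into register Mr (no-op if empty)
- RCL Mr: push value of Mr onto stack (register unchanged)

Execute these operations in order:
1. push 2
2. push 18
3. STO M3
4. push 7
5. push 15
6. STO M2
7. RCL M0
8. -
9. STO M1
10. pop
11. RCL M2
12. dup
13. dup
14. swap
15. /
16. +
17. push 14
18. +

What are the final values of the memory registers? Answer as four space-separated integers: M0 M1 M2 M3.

Answer: 0 7 15 18

Derivation:
After op 1 (push 2): stack=[2] mem=[0,0,0,0]
After op 2 (push 18): stack=[2,18] mem=[0,0,0,0]
After op 3 (STO M3): stack=[2] mem=[0,0,0,18]
After op 4 (push 7): stack=[2,7] mem=[0,0,0,18]
After op 5 (push 15): stack=[2,7,15] mem=[0,0,0,18]
After op 6 (STO M2): stack=[2,7] mem=[0,0,15,18]
After op 7 (RCL M0): stack=[2,7,0] mem=[0,0,15,18]
After op 8 (-): stack=[2,7] mem=[0,0,15,18]
After op 9 (STO M1): stack=[2] mem=[0,7,15,18]
After op 10 (pop): stack=[empty] mem=[0,7,15,18]
After op 11 (RCL M2): stack=[15] mem=[0,7,15,18]
After op 12 (dup): stack=[15,15] mem=[0,7,15,18]
After op 13 (dup): stack=[15,15,15] mem=[0,7,15,18]
After op 14 (swap): stack=[15,15,15] mem=[0,7,15,18]
After op 15 (/): stack=[15,1] mem=[0,7,15,18]
After op 16 (+): stack=[16] mem=[0,7,15,18]
After op 17 (push 14): stack=[16,14] mem=[0,7,15,18]
After op 18 (+): stack=[30] mem=[0,7,15,18]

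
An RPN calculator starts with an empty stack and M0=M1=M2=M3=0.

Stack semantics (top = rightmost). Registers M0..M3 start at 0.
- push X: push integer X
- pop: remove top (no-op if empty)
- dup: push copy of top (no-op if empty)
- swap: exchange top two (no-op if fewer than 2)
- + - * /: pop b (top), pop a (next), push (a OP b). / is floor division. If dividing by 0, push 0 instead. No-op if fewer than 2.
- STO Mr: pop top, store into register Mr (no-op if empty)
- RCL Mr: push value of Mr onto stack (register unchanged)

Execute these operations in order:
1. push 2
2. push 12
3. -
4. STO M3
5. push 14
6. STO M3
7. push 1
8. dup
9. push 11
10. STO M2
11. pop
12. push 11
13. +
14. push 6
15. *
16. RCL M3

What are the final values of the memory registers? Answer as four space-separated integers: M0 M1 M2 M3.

After op 1 (push 2): stack=[2] mem=[0,0,0,0]
After op 2 (push 12): stack=[2,12] mem=[0,0,0,0]
After op 3 (-): stack=[-10] mem=[0,0,0,0]
After op 4 (STO M3): stack=[empty] mem=[0,0,0,-10]
After op 5 (push 14): stack=[14] mem=[0,0,0,-10]
After op 6 (STO M3): stack=[empty] mem=[0,0,0,14]
After op 7 (push 1): stack=[1] mem=[0,0,0,14]
After op 8 (dup): stack=[1,1] mem=[0,0,0,14]
After op 9 (push 11): stack=[1,1,11] mem=[0,0,0,14]
After op 10 (STO M2): stack=[1,1] mem=[0,0,11,14]
After op 11 (pop): stack=[1] mem=[0,0,11,14]
After op 12 (push 11): stack=[1,11] mem=[0,0,11,14]
After op 13 (+): stack=[12] mem=[0,0,11,14]
After op 14 (push 6): stack=[12,6] mem=[0,0,11,14]
After op 15 (*): stack=[72] mem=[0,0,11,14]
After op 16 (RCL M3): stack=[72,14] mem=[0,0,11,14]

Answer: 0 0 11 14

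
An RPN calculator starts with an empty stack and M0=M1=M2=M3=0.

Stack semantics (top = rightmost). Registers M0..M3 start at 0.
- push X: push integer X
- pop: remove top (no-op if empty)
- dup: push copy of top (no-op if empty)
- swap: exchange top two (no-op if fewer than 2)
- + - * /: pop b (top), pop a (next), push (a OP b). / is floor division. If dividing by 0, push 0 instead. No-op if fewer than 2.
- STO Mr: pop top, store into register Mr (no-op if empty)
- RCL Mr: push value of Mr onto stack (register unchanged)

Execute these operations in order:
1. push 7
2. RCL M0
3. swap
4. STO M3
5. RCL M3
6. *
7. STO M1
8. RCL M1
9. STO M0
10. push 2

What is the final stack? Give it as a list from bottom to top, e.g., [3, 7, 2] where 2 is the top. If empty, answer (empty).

Answer: [2]

Derivation:
After op 1 (push 7): stack=[7] mem=[0,0,0,0]
After op 2 (RCL M0): stack=[7,0] mem=[0,0,0,0]
After op 3 (swap): stack=[0,7] mem=[0,0,0,0]
After op 4 (STO M3): stack=[0] mem=[0,0,0,7]
After op 5 (RCL M3): stack=[0,7] mem=[0,0,0,7]
After op 6 (*): stack=[0] mem=[0,0,0,7]
After op 7 (STO M1): stack=[empty] mem=[0,0,0,7]
After op 8 (RCL M1): stack=[0] mem=[0,0,0,7]
After op 9 (STO M0): stack=[empty] mem=[0,0,0,7]
After op 10 (push 2): stack=[2] mem=[0,0,0,7]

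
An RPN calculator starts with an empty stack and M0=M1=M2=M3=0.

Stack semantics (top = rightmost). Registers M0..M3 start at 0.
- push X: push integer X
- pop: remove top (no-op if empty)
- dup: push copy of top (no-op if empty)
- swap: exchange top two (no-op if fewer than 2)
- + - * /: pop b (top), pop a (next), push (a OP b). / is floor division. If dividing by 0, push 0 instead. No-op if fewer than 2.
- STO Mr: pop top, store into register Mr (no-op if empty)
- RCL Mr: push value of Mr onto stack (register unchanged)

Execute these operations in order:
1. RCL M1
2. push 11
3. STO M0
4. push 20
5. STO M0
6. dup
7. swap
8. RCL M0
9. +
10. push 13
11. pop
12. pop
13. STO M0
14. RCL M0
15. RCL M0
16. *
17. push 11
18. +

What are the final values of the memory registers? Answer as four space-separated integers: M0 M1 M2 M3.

After op 1 (RCL M1): stack=[0] mem=[0,0,0,0]
After op 2 (push 11): stack=[0,11] mem=[0,0,0,0]
After op 3 (STO M0): stack=[0] mem=[11,0,0,0]
After op 4 (push 20): stack=[0,20] mem=[11,0,0,0]
After op 5 (STO M0): stack=[0] mem=[20,0,0,0]
After op 6 (dup): stack=[0,0] mem=[20,0,0,0]
After op 7 (swap): stack=[0,0] mem=[20,0,0,0]
After op 8 (RCL M0): stack=[0,0,20] mem=[20,0,0,0]
After op 9 (+): stack=[0,20] mem=[20,0,0,0]
After op 10 (push 13): stack=[0,20,13] mem=[20,0,0,0]
After op 11 (pop): stack=[0,20] mem=[20,0,0,0]
After op 12 (pop): stack=[0] mem=[20,0,0,0]
After op 13 (STO M0): stack=[empty] mem=[0,0,0,0]
After op 14 (RCL M0): stack=[0] mem=[0,0,0,0]
After op 15 (RCL M0): stack=[0,0] mem=[0,0,0,0]
After op 16 (*): stack=[0] mem=[0,0,0,0]
After op 17 (push 11): stack=[0,11] mem=[0,0,0,0]
After op 18 (+): stack=[11] mem=[0,0,0,0]

Answer: 0 0 0 0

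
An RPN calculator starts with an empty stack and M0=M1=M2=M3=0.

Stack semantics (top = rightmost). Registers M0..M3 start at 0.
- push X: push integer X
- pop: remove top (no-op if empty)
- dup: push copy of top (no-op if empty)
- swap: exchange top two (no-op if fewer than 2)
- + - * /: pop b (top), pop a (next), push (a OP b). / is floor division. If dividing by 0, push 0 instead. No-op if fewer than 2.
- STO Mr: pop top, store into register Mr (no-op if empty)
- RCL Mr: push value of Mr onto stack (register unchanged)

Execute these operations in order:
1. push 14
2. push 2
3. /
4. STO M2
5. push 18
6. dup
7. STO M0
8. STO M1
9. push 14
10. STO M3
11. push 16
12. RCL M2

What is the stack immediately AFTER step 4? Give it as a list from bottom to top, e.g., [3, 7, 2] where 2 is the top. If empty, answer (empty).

After op 1 (push 14): stack=[14] mem=[0,0,0,0]
After op 2 (push 2): stack=[14,2] mem=[0,0,0,0]
After op 3 (/): stack=[7] mem=[0,0,0,0]
After op 4 (STO M2): stack=[empty] mem=[0,0,7,0]

(empty)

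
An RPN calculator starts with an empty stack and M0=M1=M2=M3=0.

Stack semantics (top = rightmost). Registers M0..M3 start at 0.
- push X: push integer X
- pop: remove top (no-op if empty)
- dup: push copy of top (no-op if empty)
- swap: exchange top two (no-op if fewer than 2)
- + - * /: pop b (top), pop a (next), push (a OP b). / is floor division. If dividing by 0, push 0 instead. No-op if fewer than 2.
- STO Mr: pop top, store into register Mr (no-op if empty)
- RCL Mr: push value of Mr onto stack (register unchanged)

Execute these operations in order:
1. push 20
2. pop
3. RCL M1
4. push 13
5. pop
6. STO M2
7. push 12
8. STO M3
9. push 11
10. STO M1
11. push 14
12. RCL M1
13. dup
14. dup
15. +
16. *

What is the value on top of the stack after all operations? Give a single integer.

Answer: 242

Derivation:
After op 1 (push 20): stack=[20] mem=[0,0,0,0]
After op 2 (pop): stack=[empty] mem=[0,0,0,0]
After op 3 (RCL M1): stack=[0] mem=[0,0,0,0]
After op 4 (push 13): stack=[0,13] mem=[0,0,0,0]
After op 5 (pop): stack=[0] mem=[0,0,0,0]
After op 6 (STO M2): stack=[empty] mem=[0,0,0,0]
After op 7 (push 12): stack=[12] mem=[0,0,0,0]
After op 8 (STO M3): stack=[empty] mem=[0,0,0,12]
After op 9 (push 11): stack=[11] mem=[0,0,0,12]
After op 10 (STO M1): stack=[empty] mem=[0,11,0,12]
After op 11 (push 14): stack=[14] mem=[0,11,0,12]
After op 12 (RCL M1): stack=[14,11] mem=[0,11,0,12]
After op 13 (dup): stack=[14,11,11] mem=[0,11,0,12]
After op 14 (dup): stack=[14,11,11,11] mem=[0,11,0,12]
After op 15 (+): stack=[14,11,22] mem=[0,11,0,12]
After op 16 (*): stack=[14,242] mem=[0,11,0,12]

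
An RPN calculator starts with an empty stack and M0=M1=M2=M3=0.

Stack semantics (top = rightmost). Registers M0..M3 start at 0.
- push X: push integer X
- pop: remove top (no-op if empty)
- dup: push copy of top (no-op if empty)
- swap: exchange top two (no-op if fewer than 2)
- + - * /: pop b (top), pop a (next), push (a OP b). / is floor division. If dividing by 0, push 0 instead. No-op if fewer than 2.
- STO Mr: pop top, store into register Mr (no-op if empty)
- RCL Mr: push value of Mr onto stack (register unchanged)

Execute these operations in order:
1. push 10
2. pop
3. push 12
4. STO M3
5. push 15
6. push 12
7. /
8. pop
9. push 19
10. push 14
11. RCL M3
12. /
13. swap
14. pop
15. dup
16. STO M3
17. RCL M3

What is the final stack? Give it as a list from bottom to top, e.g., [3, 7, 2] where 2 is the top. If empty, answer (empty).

Answer: [1, 1]

Derivation:
After op 1 (push 10): stack=[10] mem=[0,0,0,0]
After op 2 (pop): stack=[empty] mem=[0,0,0,0]
After op 3 (push 12): stack=[12] mem=[0,0,0,0]
After op 4 (STO M3): stack=[empty] mem=[0,0,0,12]
After op 5 (push 15): stack=[15] mem=[0,0,0,12]
After op 6 (push 12): stack=[15,12] mem=[0,0,0,12]
After op 7 (/): stack=[1] mem=[0,0,0,12]
After op 8 (pop): stack=[empty] mem=[0,0,0,12]
After op 9 (push 19): stack=[19] mem=[0,0,0,12]
After op 10 (push 14): stack=[19,14] mem=[0,0,0,12]
After op 11 (RCL M3): stack=[19,14,12] mem=[0,0,0,12]
After op 12 (/): stack=[19,1] mem=[0,0,0,12]
After op 13 (swap): stack=[1,19] mem=[0,0,0,12]
After op 14 (pop): stack=[1] mem=[0,0,0,12]
After op 15 (dup): stack=[1,1] mem=[0,0,0,12]
After op 16 (STO M3): stack=[1] mem=[0,0,0,1]
After op 17 (RCL M3): stack=[1,1] mem=[0,0,0,1]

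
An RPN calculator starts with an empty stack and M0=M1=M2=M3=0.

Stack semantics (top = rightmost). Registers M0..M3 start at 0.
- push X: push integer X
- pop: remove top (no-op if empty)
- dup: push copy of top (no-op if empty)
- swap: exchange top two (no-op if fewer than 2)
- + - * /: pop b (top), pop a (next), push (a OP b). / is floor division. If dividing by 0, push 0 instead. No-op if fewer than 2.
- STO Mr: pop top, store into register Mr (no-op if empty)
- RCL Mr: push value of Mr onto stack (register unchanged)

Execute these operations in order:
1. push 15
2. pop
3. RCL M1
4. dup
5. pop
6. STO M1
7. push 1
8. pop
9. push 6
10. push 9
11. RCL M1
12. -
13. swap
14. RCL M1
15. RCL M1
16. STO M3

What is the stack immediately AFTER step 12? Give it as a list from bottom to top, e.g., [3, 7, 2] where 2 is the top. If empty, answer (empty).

After op 1 (push 15): stack=[15] mem=[0,0,0,0]
After op 2 (pop): stack=[empty] mem=[0,0,0,0]
After op 3 (RCL M1): stack=[0] mem=[0,0,0,0]
After op 4 (dup): stack=[0,0] mem=[0,0,0,0]
After op 5 (pop): stack=[0] mem=[0,0,0,0]
After op 6 (STO M1): stack=[empty] mem=[0,0,0,0]
After op 7 (push 1): stack=[1] mem=[0,0,0,0]
After op 8 (pop): stack=[empty] mem=[0,0,0,0]
After op 9 (push 6): stack=[6] mem=[0,0,0,0]
After op 10 (push 9): stack=[6,9] mem=[0,0,0,0]
After op 11 (RCL M1): stack=[6,9,0] mem=[0,0,0,0]
After op 12 (-): stack=[6,9] mem=[0,0,0,0]

[6, 9]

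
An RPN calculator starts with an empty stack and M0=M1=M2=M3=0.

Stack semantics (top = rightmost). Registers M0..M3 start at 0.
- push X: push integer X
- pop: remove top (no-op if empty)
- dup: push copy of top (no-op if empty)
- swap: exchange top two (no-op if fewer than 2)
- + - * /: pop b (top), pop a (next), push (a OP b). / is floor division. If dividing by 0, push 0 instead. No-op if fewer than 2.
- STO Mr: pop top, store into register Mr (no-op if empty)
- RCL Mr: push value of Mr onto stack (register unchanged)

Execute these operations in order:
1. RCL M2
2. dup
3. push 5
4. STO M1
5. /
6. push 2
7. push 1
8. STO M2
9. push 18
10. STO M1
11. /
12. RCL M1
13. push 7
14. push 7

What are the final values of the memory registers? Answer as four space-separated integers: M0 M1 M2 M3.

After op 1 (RCL M2): stack=[0] mem=[0,0,0,0]
After op 2 (dup): stack=[0,0] mem=[0,0,0,0]
After op 3 (push 5): stack=[0,0,5] mem=[0,0,0,0]
After op 4 (STO M1): stack=[0,0] mem=[0,5,0,0]
After op 5 (/): stack=[0] mem=[0,5,0,0]
After op 6 (push 2): stack=[0,2] mem=[0,5,0,0]
After op 7 (push 1): stack=[0,2,1] mem=[0,5,0,0]
After op 8 (STO M2): stack=[0,2] mem=[0,5,1,0]
After op 9 (push 18): stack=[0,2,18] mem=[0,5,1,0]
After op 10 (STO M1): stack=[0,2] mem=[0,18,1,0]
After op 11 (/): stack=[0] mem=[0,18,1,0]
After op 12 (RCL M1): stack=[0,18] mem=[0,18,1,0]
After op 13 (push 7): stack=[0,18,7] mem=[0,18,1,0]
After op 14 (push 7): stack=[0,18,7,7] mem=[0,18,1,0]

Answer: 0 18 1 0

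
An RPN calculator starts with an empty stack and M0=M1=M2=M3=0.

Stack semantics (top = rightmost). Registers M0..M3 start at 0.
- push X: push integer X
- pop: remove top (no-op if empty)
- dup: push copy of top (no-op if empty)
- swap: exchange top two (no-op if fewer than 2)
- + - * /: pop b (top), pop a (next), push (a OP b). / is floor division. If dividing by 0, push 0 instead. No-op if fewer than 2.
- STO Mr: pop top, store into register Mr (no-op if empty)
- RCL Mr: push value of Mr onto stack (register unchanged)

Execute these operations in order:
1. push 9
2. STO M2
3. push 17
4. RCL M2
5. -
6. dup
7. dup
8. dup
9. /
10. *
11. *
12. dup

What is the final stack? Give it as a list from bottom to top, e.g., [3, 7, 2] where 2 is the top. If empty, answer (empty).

Answer: [64, 64]

Derivation:
After op 1 (push 9): stack=[9] mem=[0,0,0,0]
After op 2 (STO M2): stack=[empty] mem=[0,0,9,0]
After op 3 (push 17): stack=[17] mem=[0,0,9,0]
After op 4 (RCL M2): stack=[17,9] mem=[0,0,9,0]
After op 5 (-): stack=[8] mem=[0,0,9,0]
After op 6 (dup): stack=[8,8] mem=[0,0,9,0]
After op 7 (dup): stack=[8,8,8] mem=[0,0,9,0]
After op 8 (dup): stack=[8,8,8,8] mem=[0,0,9,0]
After op 9 (/): stack=[8,8,1] mem=[0,0,9,0]
After op 10 (*): stack=[8,8] mem=[0,0,9,0]
After op 11 (*): stack=[64] mem=[0,0,9,0]
After op 12 (dup): stack=[64,64] mem=[0,0,9,0]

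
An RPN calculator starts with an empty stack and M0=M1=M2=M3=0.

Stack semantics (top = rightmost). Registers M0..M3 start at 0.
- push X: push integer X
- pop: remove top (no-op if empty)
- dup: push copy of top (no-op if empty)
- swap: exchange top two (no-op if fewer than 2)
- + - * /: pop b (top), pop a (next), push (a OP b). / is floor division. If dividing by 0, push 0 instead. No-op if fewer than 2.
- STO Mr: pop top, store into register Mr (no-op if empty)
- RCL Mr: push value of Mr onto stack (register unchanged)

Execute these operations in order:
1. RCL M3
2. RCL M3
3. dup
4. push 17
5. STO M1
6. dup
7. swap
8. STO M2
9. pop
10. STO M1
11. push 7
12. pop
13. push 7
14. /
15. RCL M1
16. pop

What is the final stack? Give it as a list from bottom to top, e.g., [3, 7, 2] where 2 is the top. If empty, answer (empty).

Answer: [0]

Derivation:
After op 1 (RCL M3): stack=[0] mem=[0,0,0,0]
After op 2 (RCL M3): stack=[0,0] mem=[0,0,0,0]
After op 3 (dup): stack=[0,0,0] mem=[0,0,0,0]
After op 4 (push 17): stack=[0,0,0,17] mem=[0,0,0,0]
After op 5 (STO M1): stack=[0,0,0] mem=[0,17,0,0]
After op 6 (dup): stack=[0,0,0,0] mem=[0,17,0,0]
After op 7 (swap): stack=[0,0,0,0] mem=[0,17,0,0]
After op 8 (STO M2): stack=[0,0,0] mem=[0,17,0,0]
After op 9 (pop): stack=[0,0] mem=[0,17,0,0]
After op 10 (STO M1): stack=[0] mem=[0,0,0,0]
After op 11 (push 7): stack=[0,7] mem=[0,0,0,0]
After op 12 (pop): stack=[0] mem=[0,0,0,0]
After op 13 (push 7): stack=[0,7] mem=[0,0,0,0]
After op 14 (/): stack=[0] mem=[0,0,0,0]
After op 15 (RCL M1): stack=[0,0] mem=[0,0,0,0]
After op 16 (pop): stack=[0] mem=[0,0,0,0]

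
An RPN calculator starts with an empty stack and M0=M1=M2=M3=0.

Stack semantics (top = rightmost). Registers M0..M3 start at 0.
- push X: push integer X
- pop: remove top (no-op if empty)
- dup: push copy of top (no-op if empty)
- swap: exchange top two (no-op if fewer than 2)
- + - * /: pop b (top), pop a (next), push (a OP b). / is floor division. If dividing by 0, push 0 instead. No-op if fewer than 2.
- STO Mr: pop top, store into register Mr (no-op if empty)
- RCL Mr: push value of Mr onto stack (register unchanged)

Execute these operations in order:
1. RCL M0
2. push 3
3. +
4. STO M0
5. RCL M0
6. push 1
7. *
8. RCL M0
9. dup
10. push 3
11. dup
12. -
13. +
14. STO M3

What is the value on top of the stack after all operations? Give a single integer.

Answer: 3

Derivation:
After op 1 (RCL M0): stack=[0] mem=[0,0,0,0]
After op 2 (push 3): stack=[0,3] mem=[0,0,0,0]
After op 3 (+): stack=[3] mem=[0,0,0,0]
After op 4 (STO M0): stack=[empty] mem=[3,0,0,0]
After op 5 (RCL M0): stack=[3] mem=[3,0,0,0]
After op 6 (push 1): stack=[3,1] mem=[3,0,0,0]
After op 7 (*): stack=[3] mem=[3,0,0,0]
After op 8 (RCL M0): stack=[3,3] mem=[3,0,0,0]
After op 9 (dup): stack=[3,3,3] mem=[3,0,0,0]
After op 10 (push 3): stack=[3,3,3,3] mem=[3,0,0,0]
After op 11 (dup): stack=[3,3,3,3,3] mem=[3,0,0,0]
After op 12 (-): stack=[3,3,3,0] mem=[3,0,0,0]
After op 13 (+): stack=[3,3,3] mem=[3,0,0,0]
After op 14 (STO M3): stack=[3,3] mem=[3,0,0,3]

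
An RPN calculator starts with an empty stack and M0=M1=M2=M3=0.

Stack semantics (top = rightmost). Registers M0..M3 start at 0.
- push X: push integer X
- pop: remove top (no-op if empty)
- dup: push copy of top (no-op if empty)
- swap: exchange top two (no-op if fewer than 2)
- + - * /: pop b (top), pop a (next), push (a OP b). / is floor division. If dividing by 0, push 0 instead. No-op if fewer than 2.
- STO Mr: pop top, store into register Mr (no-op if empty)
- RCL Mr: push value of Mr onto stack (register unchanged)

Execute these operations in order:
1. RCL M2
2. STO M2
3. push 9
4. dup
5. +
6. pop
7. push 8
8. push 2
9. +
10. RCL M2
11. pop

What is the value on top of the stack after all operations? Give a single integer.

Answer: 10

Derivation:
After op 1 (RCL M2): stack=[0] mem=[0,0,0,0]
After op 2 (STO M2): stack=[empty] mem=[0,0,0,0]
After op 3 (push 9): stack=[9] mem=[0,0,0,0]
After op 4 (dup): stack=[9,9] mem=[0,0,0,0]
After op 5 (+): stack=[18] mem=[0,0,0,0]
After op 6 (pop): stack=[empty] mem=[0,0,0,0]
After op 7 (push 8): stack=[8] mem=[0,0,0,0]
After op 8 (push 2): stack=[8,2] mem=[0,0,0,0]
After op 9 (+): stack=[10] mem=[0,0,0,0]
After op 10 (RCL M2): stack=[10,0] mem=[0,0,0,0]
After op 11 (pop): stack=[10] mem=[0,0,0,0]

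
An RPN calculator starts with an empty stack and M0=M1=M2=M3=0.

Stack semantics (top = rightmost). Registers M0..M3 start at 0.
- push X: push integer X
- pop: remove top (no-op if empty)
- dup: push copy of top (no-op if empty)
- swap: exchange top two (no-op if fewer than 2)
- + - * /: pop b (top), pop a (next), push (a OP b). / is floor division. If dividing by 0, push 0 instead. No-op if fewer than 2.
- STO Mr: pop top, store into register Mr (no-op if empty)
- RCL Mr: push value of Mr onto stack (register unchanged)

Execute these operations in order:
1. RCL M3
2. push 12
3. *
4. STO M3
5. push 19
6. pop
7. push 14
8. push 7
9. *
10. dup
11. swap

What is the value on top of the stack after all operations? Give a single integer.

After op 1 (RCL M3): stack=[0] mem=[0,0,0,0]
After op 2 (push 12): stack=[0,12] mem=[0,0,0,0]
After op 3 (*): stack=[0] mem=[0,0,0,0]
After op 4 (STO M3): stack=[empty] mem=[0,0,0,0]
After op 5 (push 19): stack=[19] mem=[0,0,0,0]
After op 6 (pop): stack=[empty] mem=[0,0,0,0]
After op 7 (push 14): stack=[14] mem=[0,0,0,0]
After op 8 (push 7): stack=[14,7] mem=[0,0,0,0]
After op 9 (*): stack=[98] mem=[0,0,0,0]
After op 10 (dup): stack=[98,98] mem=[0,0,0,0]
After op 11 (swap): stack=[98,98] mem=[0,0,0,0]

Answer: 98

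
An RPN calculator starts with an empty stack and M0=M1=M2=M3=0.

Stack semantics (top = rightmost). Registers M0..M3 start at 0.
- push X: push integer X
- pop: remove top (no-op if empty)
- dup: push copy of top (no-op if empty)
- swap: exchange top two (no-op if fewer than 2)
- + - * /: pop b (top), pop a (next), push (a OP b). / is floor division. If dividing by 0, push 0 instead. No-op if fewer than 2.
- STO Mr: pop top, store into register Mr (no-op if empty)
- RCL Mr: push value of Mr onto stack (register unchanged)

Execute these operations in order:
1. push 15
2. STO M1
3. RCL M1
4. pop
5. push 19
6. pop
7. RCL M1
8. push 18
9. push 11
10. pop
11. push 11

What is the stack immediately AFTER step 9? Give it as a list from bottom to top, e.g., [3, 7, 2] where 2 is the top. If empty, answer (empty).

After op 1 (push 15): stack=[15] mem=[0,0,0,0]
After op 2 (STO M1): stack=[empty] mem=[0,15,0,0]
After op 3 (RCL M1): stack=[15] mem=[0,15,0,0]
After op 4 (pop): stack=[empty] mem=[0,15,0,0]
After op 5 (push 19): stack=[19] mem=[0,15,0,0]
After op 6 (pop): stack=[empty] mem=[0,15,0,0]
After op 7 (RCL M1): stack=[15] mem=[0,15,0,0]
After op 8 (push 18): stack=[15,18] mem=[0,15,0,0]
After op 9 (push 11): stack=[15,18,11] mem=[0,15,0,0]

[15, 18, 11]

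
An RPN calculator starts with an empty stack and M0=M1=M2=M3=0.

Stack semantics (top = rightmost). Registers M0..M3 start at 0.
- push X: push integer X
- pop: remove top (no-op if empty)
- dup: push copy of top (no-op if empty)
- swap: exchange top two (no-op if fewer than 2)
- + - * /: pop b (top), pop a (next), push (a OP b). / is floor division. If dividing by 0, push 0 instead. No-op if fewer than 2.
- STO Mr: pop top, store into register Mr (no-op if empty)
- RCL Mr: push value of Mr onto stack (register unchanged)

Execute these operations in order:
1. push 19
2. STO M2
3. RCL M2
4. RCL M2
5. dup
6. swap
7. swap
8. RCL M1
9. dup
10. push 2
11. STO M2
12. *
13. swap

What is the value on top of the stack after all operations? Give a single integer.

After op 1 (push 19): stack=[19] mem=[0,0,0,0]
After op 2 (STO M2): stack=[empty] mem=[0,0,19,0]
After op 3 (RCL M2): stack=[19] mem=[0,0,19,0]
After op 4 (RCL M2): stack=[19,19] mem=[0,0,19,0]
After op 5 (dup): stack=[19,19,19] mem=[0,0,19,0]
After op 6 (swap): stack=[19,19,19] mem=[0,0,19,0]
After op 7 (swap): stack=[19,19,19] mem=[0,0,19,0]
After op 8 (RCL M1): stack=[19,19,19,0] mem=[0,0,19,0]
After op 9 (dup): stack=[19,19,19,0,0] mem=[0,0,19,0]
After op 10 (push 2): stack=[19,19,19,0,0,2] mem=[0,0,19,0]
After op 11 (STO M2): stack=[19,19,19,0,0] mem=[0,0,2,0]
After op 12 (*): stack=[19,19,19,0] mem=[0,0,2,0]
After op 13 (swap): stack=[19,19,0,19] mem=[0,0,2,0]

Answer: 19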